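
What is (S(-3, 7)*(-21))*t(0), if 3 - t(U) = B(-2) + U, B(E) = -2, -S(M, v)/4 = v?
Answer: 2940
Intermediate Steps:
S(M, v) = -4*v
t(U) = 5 - U (t(U) = 3 - (-2 + U) = 3 + (2 - U) = 5 - U)
(S(-3, 7)*(-21))*t(0) = (-4*7*(-21))*(5 - 1*0) = (-28*(-21))*(5 + 0) = 588*5 = 2940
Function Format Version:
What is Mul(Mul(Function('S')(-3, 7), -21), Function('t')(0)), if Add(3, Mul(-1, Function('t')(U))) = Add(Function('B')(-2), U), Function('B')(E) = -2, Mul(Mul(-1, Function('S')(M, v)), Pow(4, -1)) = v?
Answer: 2940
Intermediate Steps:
Function('S')(M, v) = Mul(-4, v)
Function('t')(U) = Add(5, Mul(-1, U)) (Function('t')(U) = Add(3, Mul(-1, Add(-2, U))) = Add(3, Add(2, Mul(-1, U))) = Add(5, Mul(-1, U)))
Mul(Mul(Function('S')(-3, 7), -21), Function('t')(0)) = Mul(Mul(Mul(-4, 7), -21), Add(5, Mul(-1, 0))) = Mul(Mul(-28, -21), Add(5, 0)) = Mul(588, 5) = 2940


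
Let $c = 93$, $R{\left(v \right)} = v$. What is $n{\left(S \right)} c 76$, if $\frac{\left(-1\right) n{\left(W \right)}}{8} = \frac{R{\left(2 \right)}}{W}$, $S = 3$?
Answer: $-37696$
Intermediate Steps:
$n{\left(W \right)} = - \frac{16}{W}$ ($n{\left(W \right)} = - 8 \frac{2}{W} = - \frac{16}{W}$)
$n{\left(S \right)} c 76 = - \frac{16}{3} \cdot 93 \cdot 76 = \left(-16\right) \frac{1}{3} \cdot 93 \cdot 76 = \left(- \frac{16}{3}\right) 93 \cdot 76 = \left(-496\right) 76 = -37696$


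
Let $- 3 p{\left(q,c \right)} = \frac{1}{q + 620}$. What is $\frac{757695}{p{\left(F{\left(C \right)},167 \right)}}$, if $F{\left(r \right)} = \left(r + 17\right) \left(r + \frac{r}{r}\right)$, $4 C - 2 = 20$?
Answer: $- \frac{6967005525}{4} \approx -1.7418 \cdot 10^{9}$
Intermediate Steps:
$C = \frac{11}{2}$ ($C = \frac{1}{2} + \frac{1}{4} \cdot 20 = \frac{1}{2} + 5 = \frac{11}{2} \approx 5.5$)
$F{\left(r \right)} = \left(1 + r\right) \left(17 + r\right)$ ($F{\left(r \right)} = \left(17 + r\right) \left(r + 1\right) = \left(17 + r\right) \left(1 + r\right) = \left(1 + r\right) \left(17 + r\right)$)
$p{\left(q,c \right)} = - \frac{1}{3 \left(620 + q\right)}$ ($p{\left(q,c \right)} = - \frac{1}{3 \left(q + 620\right)} = - \frac{1}{3 \left(620 + q\right)}$)
$\frac{757695}{p{\left(F{\left(C \right)},167 \right)}} = \frac{757695}{\left(-1\right) \frac{1}{1860 + 3 \left(17 + \left(\frac{11}{2}\right)^{2} + 18 \cdot \frac{11}{2}\right)}} = \frac{757695}{\left(-1\right) \frac{1}{1860 + 3 \left(17 + \frac{121}{4} + 99\right)}} = \frac{757695}{\left(-1\right) \frac{1}{1860 + 3 \cdot \frac{585}{4}}} = \frac{757695}{\left(-1\right) \frac{1}{1860 + \frac{1755}{4}}} = \frac{757695}{\left(-1\right) \frac{1}{\frac{9195}{4}}} = \frac{757695}{\left(-1\right) \frac{4}{9195}} = \frac{757695}{- \frac{4}{9195}} = 757695 \left(- \frac{9195}{4}\right) = - \frac{6967005525}{4}$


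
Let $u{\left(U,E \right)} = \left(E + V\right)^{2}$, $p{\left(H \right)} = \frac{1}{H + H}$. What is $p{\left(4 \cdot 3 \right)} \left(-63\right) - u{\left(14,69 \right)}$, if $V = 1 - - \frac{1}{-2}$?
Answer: $- \frac{38663}{8} \approx -4832.9$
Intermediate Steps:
$p{\left(H \right)} = \frac{1}{2 H}$
$V = \frac{1}{2}$ ($V = 1 - \left(-1\right) \left(- \frac{1}{2}\right) = 1 - \frac{1}{2} = \frac{1}{2} \approx 0.5$)
$u{\left(U,E \right)} = \left(\frac{1}{2} + E\right)^{2}$ ($u{\left(U,E \right)} = \left(E + \frac{1}{2}\right)^{2} = \left(\frac{1}{2} + E\right)^{2}$)
$p{\left(4 \cdot 3 \right)} \left(-63\right) - u{\left(14,69 \right)} = \frac{1}{2 \cdot 4 \cdot 3} \left(-63\right) - \frac{\left(1 + 2 \cdot 69\right)^{2}}{4} = \frac{1}{2 \cdot 12} \left(-63\right) - \frac{\left(1 + 138\right)^{2}}{4} = \frac{1}{2} \cdot \frac{1}{12} \left(-63\right) - \frac{139^{2}}{4} = \frac{1}{24} \left(-63\right) - \frac{1}{4} \cdot 19321 = - \frac{21}{8} - \frac{19321}{4} = - \frac{38663}{8}$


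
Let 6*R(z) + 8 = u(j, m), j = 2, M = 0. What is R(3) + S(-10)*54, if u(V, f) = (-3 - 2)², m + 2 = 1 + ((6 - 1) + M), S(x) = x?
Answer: -3223/6 ≈ -537.17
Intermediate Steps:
m = 4 (m = -2 + (1 + ((6 - 1) + 0)) = -2 + (1 + (5 + 0)) = -2 + (1 + 5) = -2 + 6 = 4)
u(V, f) = 25 (u(V, f) = (-5)² = 25)
R(z) = 17/6 (R(z) = -4/3 + (⅙)*25 = -4/3 + 25/6 = 17/6)
R(3) + S(-10)*54 = 17/6 - 10*54 = 17/6 - 540 = -3223/6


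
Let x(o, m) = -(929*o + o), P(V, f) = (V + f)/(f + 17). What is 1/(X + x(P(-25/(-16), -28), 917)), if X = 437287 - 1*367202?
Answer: 88/5970785 ≈ 1.4738e-5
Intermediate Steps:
P(V, f) = (V + f)/(17 + f)
x(o, m) = -930*o
X = 70085 (X = 437287 - 367202 = 70085)
1/(X + x(P(-25/(-16), -28), 917)) = 1/(70085 - 930*(-25/(-16) - 28)/(17 - 28)) = 1/(70085 - 930*(-25*(-1/16) - 28)/(-11)) = 1/(70085 - (-930)*(25/16 - 28)/11) = 1/(70085 - (-930)*(-423)/(11*16)) = 1/(70085 - 930*423/176) = 1/(70085 - 196695/88) = 1/(5970785/88) = 88/5970785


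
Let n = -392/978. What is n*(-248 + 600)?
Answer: -68992/489 ≈ -141.09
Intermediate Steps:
n = -196/489 (n = -392*1/978 = -196/489 ≈ -0.40082)
n*(-248 + 600) = -196*(-248 + 600)/489 = -196/489*352 = -68992/489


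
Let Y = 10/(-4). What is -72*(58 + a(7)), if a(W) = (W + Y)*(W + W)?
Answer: -8712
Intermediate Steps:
Y = -5/2 (Y = 10*(-¼) = -5/2 ≈ -2.5000)
a(W) = 2*W*(-5/2 + W) (a(W) = (W - 5/2)*(W + W) = (-5/2 + W)*(2*W) = 2*W*(-5/2 + W))
-72*(58 + a(7)) = -72*(58 + 7*(-5 + 2*7)) = -72*(58 + 7*(-5 + 14)) = -72*(58 + 7*9) = -72*(58 + 63) = -72*121 = -8712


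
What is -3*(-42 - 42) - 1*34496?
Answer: -34244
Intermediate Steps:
-3*(-42 - 42) - 1*34496 = -3*(-84) - 34496 = 252 - 34496 = -34244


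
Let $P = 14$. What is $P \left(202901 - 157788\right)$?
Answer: $631582$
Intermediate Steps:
$P \left(202901 - 157788\right) = 14 \left(202901 - 157788\right) = 14 \cdot 45113 = 631582$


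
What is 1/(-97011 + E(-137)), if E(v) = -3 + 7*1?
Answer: -1/97007 ≈ -1.0309e-5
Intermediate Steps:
E(v) = 4 (E(v) = -3 + 7 = 4)
1/(-97011 + E(-137)) = 1/(-97011 + 4) = 1/(-97007) = -1/97007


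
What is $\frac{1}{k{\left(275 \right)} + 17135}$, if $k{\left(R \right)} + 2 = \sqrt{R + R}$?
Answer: $\frac{17133}{293539139} - \frac{5 \sqrt{22}}{293539139} \approx 5.8287 \cdot 10^{-5}$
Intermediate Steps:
$k{\left(R \right)} = -2 + \sqrt{2} \sqrt{R}$ ($k{\left(R \right)} = -2 + \sqrt{R + R} = -2 + \sqrt{2 R} = -2 + \sqrt{2} \sqrt{R}$)
$\frac{1}{k{\left(275 \right)} + 17135} = \frac{1}{\left(-2 + \sqrt{2} \sqrt{275}\right) + 17135} = \frac{1}{\left(-2 + \sqrt{2} \cdot 5 \sqrt{11}\right) + 17135} = \frac{1}{\left(-2 + 5 \sqrt{22}\right) + 17135} = \frac{1}{17133 + 5 \sqrt{22}}$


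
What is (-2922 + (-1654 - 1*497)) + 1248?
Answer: -3825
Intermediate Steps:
(-2922 + (-1654 - 1*497)) + 1248 = (-2922 + (-1654 - 497)) + 1248 = (-2922 - 2151) + 1248 = -5073 + 1248 = -3825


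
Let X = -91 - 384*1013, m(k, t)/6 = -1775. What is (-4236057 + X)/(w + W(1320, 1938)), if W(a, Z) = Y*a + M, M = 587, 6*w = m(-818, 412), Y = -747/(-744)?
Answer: -143379340/4257 ≈ -33681.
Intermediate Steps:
m(k, t) = -10650 (m(k, t) = 6*(-1775) = -10650)
Y = 249/248 (Y = -747*(-1/744) = 249/248 ≈ 1.0040)
w = -1775 (w = (⅙)*(-10650) = -1775)
X = -389083 (X = -91 - 388992 = -389083)
W(a, Z) = 587 + 249*a/248 (W(a, Z) = 249*a/248 + 587 = 587 + 249*a/248)
(-4236057 + X)/(w + W(1320, 1938)) = (-4236057 - 389083)/(-1775 + (587 + (249/248)*1320)) = -4625140/(-1775 + (587 + 41085/31)) = -4625140/(-1775 + 59282/31) = -4625140/4257/31 = -4625140*31/4257 = -143379340/4257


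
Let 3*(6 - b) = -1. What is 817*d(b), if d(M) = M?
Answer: 15523/3 ≈ 5174.3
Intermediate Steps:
b = 19/3 (b = 6 - 1/3*(-1) = 6 + 1/3 = 19/3 ≈ 6.3333)
817*d(b) = 817*(19/3) = 15523/3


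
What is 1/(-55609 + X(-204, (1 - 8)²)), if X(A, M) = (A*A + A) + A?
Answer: -1/14401 ≈ -6.9440e-5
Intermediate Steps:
X(A, M) = A² + 2*A (X(A, M) = (A² + A) + A = (A + A²) + A = A² + 2*A)
1/(-55609 + X(-204, (1 - 8)²)) = 1/(-55609 - 204*(2 - 204)) = 1/(-55609 - 204*(-202)) = 1/(-55609 + 41208) = 1/(-14401) = -1/14401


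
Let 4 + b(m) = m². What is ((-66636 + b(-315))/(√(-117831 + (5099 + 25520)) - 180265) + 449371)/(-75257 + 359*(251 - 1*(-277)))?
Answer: 2086079323869586/530582819608845 - 1862*I*√21803/106116563921769 ≈ 3.9317 - 2.5909e-9*I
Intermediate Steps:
b(m) = -4 + m²
((-66636 + b(-315))/(√(-117831 + (5099 + 25520)) - 180265) + 449371)/(-75257 + 359*(251 - 1*(-277))) = ((-66636 + (-4 + (-315)²))/(√(-117831 + (5099 + 25520)) - 180265) + 449371)/(-75257 + 359*(251 - 1*(-277))) = ((-66636 + (-4 + 99225))/(√(-117831 + 30619) - 180265) + 449371)/(-75257 + 359*(251 + 277)) = ((-66636 + 99221)/(√(-87212) - 180265) + 449371)/(-75257 + 359*528) = (32585/(2*I*√21803 - 180265) + 449371)/(-75257 + 189552) = (32585/(-180265 + 2*I*√21803) + 449371)/114295 = (449371 + 32585/(-180265 + 2*I*√21803))*(1/114295) = 449371/114295 + 6517/(22859*(-180265 + 2*I*√21803))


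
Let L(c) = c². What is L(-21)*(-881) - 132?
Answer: -388653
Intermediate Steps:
L(-21)*(-881) - 132 = (-21)²*(-881) - 132 = 441*(-881) - 132 = -388521 - 132 = -388653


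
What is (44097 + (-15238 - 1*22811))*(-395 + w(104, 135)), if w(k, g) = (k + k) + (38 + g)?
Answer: -84672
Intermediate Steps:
w(k, g) = 38 + g + 2*k (w(k, g) = 2*k + (38 + g) = 38 + g + 2*k)
(44097 + (-15238 - 1*22811))*(-395 + w(104, 135)) = (44097 + (-15238 - 1*22811))*(-395 + (38 + 135 + 2*104)) = (44097 + (-15238 - 22811))*(-395 + (38 + 135 + 208)) = (44097 - 38049)*(-395 + 381) = 6048*(-14) = -84672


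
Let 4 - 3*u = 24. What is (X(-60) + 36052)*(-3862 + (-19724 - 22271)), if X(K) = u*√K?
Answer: -1653236564 + 1834280*I*√15/3 ≈ -1.6532e+9 + 2.368e+6*I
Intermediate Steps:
u = -20/3 (u = 4/3 - ⅓*24 = 4/3 - 8 = -20/3 ≈ -6.6667)
X(K) = -20*√K/3
(X(-60) + 36052)*(-3862 + (-19724 - 22271)) = (-40*I*√15/3 + 36052)*(-3862 + (-19724 - 22271)) = (-40*I*√15/3 + 36052)*(-3862 - 41995) = (-40*I*√15/3 + 36052)*(-45857) = (36052 - 40*I*√15/3)*(-45857) = -1653236564 + 1834280*I*√15/3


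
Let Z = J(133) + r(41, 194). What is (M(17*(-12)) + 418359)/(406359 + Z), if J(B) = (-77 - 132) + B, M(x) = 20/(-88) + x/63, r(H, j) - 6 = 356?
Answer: 193280257/187869990 ≈ 1.0288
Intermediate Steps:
r(H, j) = 362 (r(H, j) = 6 + 356 = 362)
M(x) = -5/22 + x/63 (M(x) = 20*(-1/88) + x*(1/63) = -5/22 + x/63)
J(B) = -209 + B
Z = 286 (Z = (-209 + 133) + 362 = -76 + 362 = 286)
(M(17*(-12)) + 418359)/(406359 + Z) = ((-5/22 + (17*(-12))/63) + 418359)/(406359 + 286) = ((-5/22 + (1/63)*(-204)) + 418359)/406645 = ((-5/22 - 68/21) + 418359)*(1/406645) = (-1601/462 + 418359)*(1/406645) = (193280257/462)*(1/406645) = 193280257/187869990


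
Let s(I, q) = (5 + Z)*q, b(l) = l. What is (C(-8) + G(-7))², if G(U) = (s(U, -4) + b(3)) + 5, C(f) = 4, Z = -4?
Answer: 64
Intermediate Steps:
s(I, q) = q (s(I, q) = (5 - 4)*q = 1*q = q)
G(U) = 4 (G(U) = (-4 + 3) + 5 = -1 + 5 = 4)
(C(-8) + G(-7))² = (4 + 4)² = 8² = 64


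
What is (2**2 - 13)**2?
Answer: 81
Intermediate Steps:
(2**2 - 13)**2 = (4 - 13)**2 = (-9)**2 = 81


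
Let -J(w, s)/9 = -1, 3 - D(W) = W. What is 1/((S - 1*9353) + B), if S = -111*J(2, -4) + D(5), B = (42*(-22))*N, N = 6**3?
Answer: -1/209938 ≈ -4.7633e-6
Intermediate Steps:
D(W) = 3 - W
N = 216
J(w, s) = 9 (J(w, s) = -9*(-1) = 9)
B = -199584 (B = (42*(-22))*216 = -924*216 = -199584)
S = -1001 (S = -111*9 + (3 - 1*5) = -999 + (3 - 5) = -999 - 2 = -1001)
1/((S - 1*9353) + B) = 1/((-1001 - 1*9353) - 199584) = 1/((-1001 - 9353) - 199584) = 1/(-10354 - 199584) = 1/(-209938) = -1/209938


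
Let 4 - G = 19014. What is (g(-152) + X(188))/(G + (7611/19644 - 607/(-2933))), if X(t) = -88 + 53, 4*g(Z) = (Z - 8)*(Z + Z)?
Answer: -232864068500/365081033183 ≈ -0.63784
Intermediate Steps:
g(Z) = Z*(-8 + Z)/2 (g(Z) = ((Z - 8)*(Z + Z))/4 = ((-8 + Z)*(2*Z))/4 = (2*Z*(-8 + Z))/4 = Z*(-8 + Z)/2)
G = -19010 (G = 4 - 1*19014 = 4 - 19014 = -19010)
X(t) = -35
(g(-152) + X(188))/(G + (7611/19644 - 607/(-2933))) = ((½)*(-152)*(-8 - 152) - 35)/(-19010 + (7611/19644 - 607/(-2933))) = ((½)*(-152)*(-160) - 35)/(-19010 + (7611*(1/19644) - 607*(-1/2933))) = (12160 - 35)/(-19010 + (2537/6548 + 607/2933)) = 12125/(-19010 + 11415657/19205284) = 12125/(-365081033183/19205284) = 12125*(-19205284/365081033183) = -232864068500/365081033183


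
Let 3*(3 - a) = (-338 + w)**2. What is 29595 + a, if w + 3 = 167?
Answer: 19506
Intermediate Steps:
w = 164 (w = -3 + 167 = 164)
a = -10089 (a = 3 - (-338 + 164)**2/3 = 3 - 1/3*(-174)**2 = 3 - 1/3*30276 = 3 - 10092 = -10089)
29595 + a = 29595 - 10089 = 19506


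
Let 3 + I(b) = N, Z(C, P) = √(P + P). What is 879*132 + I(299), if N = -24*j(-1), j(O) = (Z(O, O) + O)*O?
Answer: 116001 + 24*I*√2 ≈ 1.16e+5 + 33.941*I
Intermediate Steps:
Z(C, P) = √2*√P (Z(C, P) = √(2*P) = √2*√P)
j(O) = O*(O + √2*√O) (j(O) = (√2*√O + O)*O = (O + √2*√O)*O = O*(O + √2*√O))
N = -24 + 24*I*√2 (N = -(-24)*(-1 + √2*√(-1)) = -(-24)*(-1 + √2*I) = -(-24)*(-1 + I*√2) = -24*(1 - I*√2) = -24 + 24*I*√2 ≈ -24.0 + 33.941*I)
I(b) = -27 + 24*I*√2 (I(b) = -3 + (-24 + 24*I*√2) = -27 + 24*I*√2)
879*132 + I(299) = 879*132 + (-27 + 24*I*√2) = 116028 + (-27 + 24*I*√2) = 116001 + 24*I*√2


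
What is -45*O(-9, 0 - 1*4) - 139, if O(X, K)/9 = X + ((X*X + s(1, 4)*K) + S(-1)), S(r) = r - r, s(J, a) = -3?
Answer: -34159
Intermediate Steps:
S(r) = 0
O(X, K) = -27*K + 9*X + 9*X² (O(X, K) = 9*(X + ((X*X - 3*K) + 0)) = 9*(X + ((X² - 3*K) + 0)) = 9*(X + (X² - 3*K)) = 9*(X + X² - 3*K) = -27*K + 9*X + 9*X²)
-45*O(-9, 0 - 1*4) - 139 = -45*(-27*(0 - 1*4) + 9*(-9) + 9*(-9)²) - 139 = -45*(-27*(0 - 4) - 81 + 9*81) - 139 = -45*(-27*(-4) - 81 + 729) - 139 = -45*(108 - 81 + 729) - 139 = -45*756 - 139 = -34020 - 139 = -34159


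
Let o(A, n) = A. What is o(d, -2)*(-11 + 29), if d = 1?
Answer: 18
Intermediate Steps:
o(d, -2)*(-11 + 29) = 1*(-11 + 29) = 1*18 = 18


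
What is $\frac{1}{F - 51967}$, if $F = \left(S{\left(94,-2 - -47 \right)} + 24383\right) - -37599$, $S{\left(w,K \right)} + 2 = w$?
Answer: $\frac{1}{10107} \approx 9.8941 \cdot 10^{-5}$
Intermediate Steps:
$S{\left(w,K \right)} = -2 + w$
$F = 62074$ ($F = \left(\left(-2 + 94\right) + 24383\right) - -37599 = \left(92 + 24383\right) + 37599 = 24475 + 37599 = 62074$)
$\frac{1}{F - 51967} = \frac{1}{62074 - 51967} = \frac{1}{10107}$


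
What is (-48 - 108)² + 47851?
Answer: 72187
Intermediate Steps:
(-48 - 108)² + 47851 = (-156)² + 47851 = 24336 + 47851 = 72187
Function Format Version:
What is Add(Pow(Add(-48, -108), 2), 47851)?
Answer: 72187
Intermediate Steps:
Add(Pow(Add(-48, -108), 2), 47851) = Add(Pow(-156, 2), 47851) = Add(24336, 47851) = 72187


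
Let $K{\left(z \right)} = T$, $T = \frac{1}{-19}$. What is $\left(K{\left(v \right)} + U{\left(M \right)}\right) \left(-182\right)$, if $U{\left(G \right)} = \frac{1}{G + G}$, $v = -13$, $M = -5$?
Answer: $\frac{2639}{95} \approx 27.779$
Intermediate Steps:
$U{\left(G \right)} = \frac{1}{2 G}$
$T = - \frac{1}{19} \approx -0.052632$
$K{\left(z \right)} = - \frac{1}{19}$
$\left(K{\left(v \right)} + U{\left(M \right)}\right) \left(-182\right) = \left(- \frac{1}{19} + \frac{1}{2 \left(-5\right)}\right) \left(-182\right) = \left(- \frac{1}{19} + \frac{1}{2} \left(- \frac{1}{5}\right)\right) \left(-182\right) = \left(- \frac{1}{19} - \frac{1}{10}\right) \left(-182\right) = \left(- \frac{29}{190}\right) \left(-182\right) = \frac{2639}{95}$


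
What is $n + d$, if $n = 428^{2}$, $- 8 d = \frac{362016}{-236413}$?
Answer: $\frac{43307124244}{236413} \approx 1.8318 \cdot 10^{5}$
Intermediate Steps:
$d = \frac{45252}{236413}$ ($d = - \frac{362016 \frac{1}{-236413}}{8} = - \frac{362016 \left(- \frac{1}{236413}\right)}{8} = \left(- \frac{1}{8}\right) \left(- \frac{362016}{236413}\right) = \frac{45252}{236413} \approx 0.19141$)
$n = 183184$
$n + d = 183184 + \frac{45252}{236413} = \frac{43307124244}{236413}$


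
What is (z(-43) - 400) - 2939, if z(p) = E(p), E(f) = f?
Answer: -3382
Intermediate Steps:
z(p) = p
(z(-43) - 400) - 2939 = (-43 - 400) - 2939 = -443 - 2939 = -3382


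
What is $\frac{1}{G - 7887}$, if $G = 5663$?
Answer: $- \frac{1}{2224} \approx -0.00044964$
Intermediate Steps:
$\frac{1}{G - 7887} = \frac{1}{5663 - 7887} = \frac{1}{-2224} = - \frac{1}{2224}$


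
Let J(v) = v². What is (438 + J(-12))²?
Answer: 338724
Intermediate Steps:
(438 + J(-12))² = (438 + (-12)²)² = (438 + 144)² = 582² = 338724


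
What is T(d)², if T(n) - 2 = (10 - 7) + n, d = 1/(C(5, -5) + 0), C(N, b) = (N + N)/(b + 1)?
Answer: 529/25 ≈ 21.160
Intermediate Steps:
C(N, b) = 2*N/(1 + b) (C(N, b) = (2*N)/(1 + b) = 2*N/(1 + b))
d = -⅖ (d = 1/(2*5/(1 - 5) + 0) = 1/(2*5/(-4) + 0) = 1/(2*5*(-¼) + 0) = 1/(-5/2 + 0) = 1/(-5/2) = -⅖ ≈ -0.40000)
T(n) = 5 + n (T(n) = 2 + ((10 - 7) + n) = 2 + (3 + n) = 5 + n)
T(d)² = (5 - ⅖)² = (23/5)² = 529/25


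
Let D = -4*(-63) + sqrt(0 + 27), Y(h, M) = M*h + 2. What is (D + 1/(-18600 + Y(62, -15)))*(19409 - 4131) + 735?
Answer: 37599115685/9764 + 45834*sqrt(3) ≈ 3.9302e+6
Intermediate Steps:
Y(h, M) = 2 + M*h
D = 252 + 3*sqrt(3) (D = 252 + sqrt(27) = 252 + 3*sqrt(3) ≈ 257.20)
(D + 1/(-18600 + Y(62, -15)))*(19409 - 4131) + 735 = ((252 + 3*sqrt(3)) + 1/(-18600 + (2 - 15*62)))*(19409 - 4131) + 735 = ((252 + 3*sqrt(3)) + 1/(-18600 + (2 - 930)))*15278 + 735 = ((252 + 3*sqrt(3)) + 1/(-18600 - 928))*15278 + 735 = ((252 + 3*sqrt(3)) + 1/(-19528))*15278 + 735 = ((252 + 3*sqrt(3)) - 1/19528)*15278 + 735 = (4921055/19528 + 3*sqrt(3))*15278 + 735 = (37591939145/9764 + 45834*sqrt(3)) + 735 = 37599115685/9764 + 45834*sqrt(3)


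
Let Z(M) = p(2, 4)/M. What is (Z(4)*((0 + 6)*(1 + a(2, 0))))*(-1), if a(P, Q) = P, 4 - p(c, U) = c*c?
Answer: 0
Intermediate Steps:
p(c, U) = 4 - c² (p(c, U) = 4 - c*c = 4 - c²)
Z(M) = 0 (Z(M) = (4 - 1*2²)/M = (4 - 1*4)/M = (4 - 4)/M = 0/M = 0)
(Z(4)*((0 + 6)*(1 + a(2, 0))))*(-1) = (0*((0 + 6)*(1 + 2)))*(-1) = (0*(6*3))*(-1) = (0*18)*(-1) = 0*(-1) = 0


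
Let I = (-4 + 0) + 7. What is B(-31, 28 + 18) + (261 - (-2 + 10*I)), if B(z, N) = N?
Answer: 279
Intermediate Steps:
I = 3 (I = -4 + 7 = 3)
B(-31, 28 + 18) + (261 - (-2 + 10*I)) = (28 + 18) + (261 - (-2 + 10*3)) = 46 + (261 - (-2 + 30)) = 46 + (261 - 1*28) = 46 + (261 - 28) = 46 + 233 = 279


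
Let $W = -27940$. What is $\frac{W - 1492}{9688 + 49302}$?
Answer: $- \frac{14716}{29495} \approx -0.49893$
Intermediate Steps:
$\frac{W - 1492}{9688 + 49302} = \frac{-27940 - 1492}{9688 + 49302} = - \frac{29432}{58990} = \left(-29432\right) \frac{1}{58990} = - \frac{14716}{29495}$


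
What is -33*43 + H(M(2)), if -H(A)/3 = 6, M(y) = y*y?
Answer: -1437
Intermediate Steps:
M(y) = y²
H(A) = -18 (H(A) = -3*6 = -18)
-33*43 + H(M(2)) = -33*43 - 18 = -1419 - 18 = -1437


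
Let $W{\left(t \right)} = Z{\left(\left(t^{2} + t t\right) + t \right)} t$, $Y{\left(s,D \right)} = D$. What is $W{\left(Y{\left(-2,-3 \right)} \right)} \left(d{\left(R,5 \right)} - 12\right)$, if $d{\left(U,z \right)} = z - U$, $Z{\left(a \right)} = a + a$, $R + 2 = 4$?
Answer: $810$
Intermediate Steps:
$R = 2$ ($R = -2 + 4 = 2$)
$Z{\left(a \right)} = 2 a$
$W{\left(t \right)} = t \left(2 t + 4 t^{2}\right)$ ($W{\left(t \right)} = 2 \left(\left(t^{2} + t t\right) + t\right) t = 2 \left(\left(t^{2} + t^{2}\right) + t\right) t = 2 \left(2 t^{2} + t\right) t = 2 \left(t + 2 t^{2}\right) t = \left(2 t + 4 t^{2}\right) t = t \left(2 t + 4 t^{2}\right)$)
$W{\left(Y{\left(-2,-3 \right)} \right)} \left(d{\left(R,5 \right)} - 12\right) = \left(-3\right)^{2} \left(2 + 4 \left(-3\right)\right) \left(\left(5 - 2\right) - 12\right) = 9 \left(2 - 12\right) \left(\left(5 - 2\right) - 12\right) = 9 \left(-10\right) \left(3 - 12\right) = \left(-90\right) \left(-9\right) = 810$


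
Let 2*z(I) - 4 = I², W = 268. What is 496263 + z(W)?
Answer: 532177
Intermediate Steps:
z(I) = 2 + I²/2
496263 + z(W) = 496263 + (2 + (½)*268²) = 496263 + (2 + (½)*71824) = 496263 + (2 + 35912) = 496263 + 35914 = 532177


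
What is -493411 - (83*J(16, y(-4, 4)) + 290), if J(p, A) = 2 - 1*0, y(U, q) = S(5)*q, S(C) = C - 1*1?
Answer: -493867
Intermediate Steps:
S(C) = -1 + C (S(C) = C - 1 = -1 + C)
y(U, q) = 4*q (y(U, q) = (-1 + 5)*q = 4*q)
J(p, A) = 2 (J(p, A) = 2 + 0 = 2)
-493411 - (83*J(16, y(-4, 4)) + 290) = -493411 - (83*2 + 290) = -493411 - (166 + 290) = -493411 - 1*456 = -493411 - 456 = -493867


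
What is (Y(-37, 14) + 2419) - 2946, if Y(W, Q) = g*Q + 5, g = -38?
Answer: -1054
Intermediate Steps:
Y(W, Q) = 5 - 38*Q (Y(W, Q) = -38*Q + 5 = 5 - 38*Q)
(Y(-37, 14) + 2419) - 2946 = ((5 - 38*14) + 2419) - 2946 = ((5 - 532) + 2419) - 2946 = (-527 + 2419) - 2946 = 1892 - 2946 = -1054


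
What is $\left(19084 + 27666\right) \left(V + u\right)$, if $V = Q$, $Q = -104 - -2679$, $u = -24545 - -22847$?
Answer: $40999750$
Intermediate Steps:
$u = -1698$ ($u = -24545 + 22847 = -1698$)
$Q = 2575$ ($Q = -104 + 2679 = 2575$)
$V = 2575$
$\left(19084 + 27666\right) \left(V + u\right) = \left(19084 + 27666\right) \left(2575 - 1698\right) = 46750 \cdot 877 = 40999750$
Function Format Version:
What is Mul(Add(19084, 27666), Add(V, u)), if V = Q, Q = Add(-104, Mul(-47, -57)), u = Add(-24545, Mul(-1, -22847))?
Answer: 40999750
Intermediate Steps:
u = -1698 (u = Add(-24545, 22847) = -1698)
Q = 2575 (Q = Add(-104, 2679) = 2575)
V = 2575
Mul(Add(19084, 27666), Add(V, u)) = Mul(Add(19084, 27666), Add(2575, -1698)) = Mul(46750, 877) = 40999750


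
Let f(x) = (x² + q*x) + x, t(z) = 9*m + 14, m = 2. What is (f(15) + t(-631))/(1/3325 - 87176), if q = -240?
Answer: 11065600/289860199 ≈ 0.038176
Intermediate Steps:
t(z) = 32 (t(z) = 9*2 + 14 = 18 + 14 = 32)
f(x) = x² - 239*x (f(x) = (x² - 240*x) + x = x² - 239*x)
(f(15) + t(-631))/(1/3325 - 87176) = (15*(-239 + 15) + 32)/(1/3325 - 87176) = (15*(-224) + 32)/(1/3325 - 87176) = (-3360 + 32)/(-289860199/3325) = -3328*(-3325/289860199) = 11065600/289860199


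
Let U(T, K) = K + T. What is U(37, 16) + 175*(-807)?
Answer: -141172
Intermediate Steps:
U(37, 16) + 175*(-807) = (16 + 37) + 175*(-807) = 53 - 141225 = -141172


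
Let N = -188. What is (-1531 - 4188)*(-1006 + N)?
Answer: 6828486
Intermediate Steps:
(-1531 - 4188)*(-1006 + N) = (-1531 - 4188)*(-1006 - 188) = -5719*(-1194) = 6828486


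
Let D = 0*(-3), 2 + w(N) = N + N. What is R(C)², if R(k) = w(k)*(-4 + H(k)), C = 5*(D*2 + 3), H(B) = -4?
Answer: 50176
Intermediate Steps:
w(N) = -2 + 2*N (w(N) = -2 + (N + N) = -2 + 2*N)
D = 0
C = 15 (C = 5*(0*2 + 3) = 5*(0 + 3) = 5*3 = 15)
R(k) = 16 - 16*k (R(k) = (-2 + 2*k)*(-4 - 4) = (-2 + 2*k)*(-8) = 16 - 16*k)
R(C)² = (16 - 16*15)² = (16 - 240)² = (-224)² = 50176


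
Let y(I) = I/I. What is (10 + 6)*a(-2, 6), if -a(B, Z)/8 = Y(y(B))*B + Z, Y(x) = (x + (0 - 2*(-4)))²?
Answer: 19968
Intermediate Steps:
y(I) = 1
Y(x) = (8 + x)² (Y(x) = (x + (0 + 8))² = (x + 8)² = (8 + x)²)
a(B, Z) = -648*B - 8*Z (a(B, Z) = -8*((8 + 1)²*B + Z) = -8*(9²*B + Z) = -8*(81*B + Z) = -8*(Z + 81*B) = -648*B - 8*Z)
(10 + 6)*a(-2, 6) = (10 + 6)*(-648*(-2) - 8*6) = 16*(1296 - 48) = 16*1248 = 19968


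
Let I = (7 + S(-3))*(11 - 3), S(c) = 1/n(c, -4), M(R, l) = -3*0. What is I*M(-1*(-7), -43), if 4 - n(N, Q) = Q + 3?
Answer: 0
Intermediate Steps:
n(N, Q) = 1 - Q (n(N, Q) = 4 - (Q + 3) = 4 - (3 + Q) = 4 + (-3 - Q) = 1 - Q)
M(R, l) = 0
S(c) = 1/5 (S(c) = 1/(1 - 1*(-4)) = 1/(1 + 4) = 1/5)
I = 288/5 (I = (7 + 1/5)*(11 - 3) = (36/5)*8 = 288/5 ≈ 57.600)
I*M(-1*(-7), -43) = (288/5)*0 = 0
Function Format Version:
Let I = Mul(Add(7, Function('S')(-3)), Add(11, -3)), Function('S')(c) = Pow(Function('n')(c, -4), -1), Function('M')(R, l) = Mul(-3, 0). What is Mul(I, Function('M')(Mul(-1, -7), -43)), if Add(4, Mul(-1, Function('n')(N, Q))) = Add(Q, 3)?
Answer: 0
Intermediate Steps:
Function('n')(N, Q) = Add(1, Mul(-1, Q)) (Function('n')(N, Q) = Add(4, Mul(-1, Add(Q, 3))) = Add(4, Mul(-1, Add(3, Q))) = Add(4, Add(-3, Mul(-1, Q))) = Add(1, Mul(-1, Q)))
Function('M')(R, l) = 0
Function('S')(c) = Rational(1, 5) (Function('S')(c) = Pow(Add(1, Mul(-1, -4)), -1) = Pow(Add(1, 4), -1) = Pow(5, -1) = Rational(1, 5))
I = Rational(288, 5) (I = Mul(Add(7, Rational(1, 5)), Add(11, -3)) = Mul(Rational(36, 5), 8) = Rational(288, 5) ≈ 57.600)
Mul(I, Function('M')(Mul(-1, -7), -43)) = Mul(Rational(288, 5), 0) = 0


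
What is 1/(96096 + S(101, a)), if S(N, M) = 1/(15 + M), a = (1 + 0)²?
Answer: 16/1537537 ≈ 1.0406e-5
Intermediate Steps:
a = 1 (a = 1² = 1)
1/(96096 + S(101, a)) = 1/(96096 + 1/(15 + 1)) = 1/(96096 + 1/16) = 1/(1537537/16) = 16/1537537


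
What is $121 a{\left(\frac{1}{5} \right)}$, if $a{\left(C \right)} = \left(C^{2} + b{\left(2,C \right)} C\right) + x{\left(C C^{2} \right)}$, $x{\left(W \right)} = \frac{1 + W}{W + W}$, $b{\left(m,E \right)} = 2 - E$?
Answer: $\frac{38357}{5} \approx 7671.4$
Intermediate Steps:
$x{\left(W \right)} = \frac{1 + W}{2 W}$
$a{\left(C \right)} = C^{2} + C \left(2 - C\right) + \frac{1 + C^{3}}{2 C^{3}}$ ($a{\left(C \right)} = \left(C^{2} + \left(2 - C\right) C\right) + \frac{1 + C C^{2}}{2 C C^{2}} = \left(C^{2} + C \left(2 - C\right)\right) + \frac{1 + C^{3}}{2 C^{3}} = C^{2} + C \left(2 - C\right) + \frac{1 + C^{3}}{2 C^{3}}$)
$121 a{\left(\frac{1}{5} \right)} = 121 \left(\frac{1}{2} + \frac{1}{2 \cdot \frac{1}{125}} + \frac{2}{5}\right) = 121 \left(\frac{1}{2} + \frac{\frac{1}{(\frac{1}{5})^{3}}}{2} + 2 \cdot \frac{1}{5}\right) = 121 \left(\frac{1}{2} + \frac{1}{2} \cdot 125 + \frac{2}{5}\right) = 121 \left(\frac{1}{2} + \frac{125}{2} + \frac{2}{5}\right) = 121 \cdot \frac{317}{5} = \frac{38357}{5}$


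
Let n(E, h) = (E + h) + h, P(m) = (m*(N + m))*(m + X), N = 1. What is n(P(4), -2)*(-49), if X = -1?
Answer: -2744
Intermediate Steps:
P(m) = m*(1 + m)*(-1 + m) (P(m) = (m*(1 + m))*(m - 1) = (m*(1 + m))*(-1 + m) = m*(1 + m)*(-1 + m))
n(E, h) = E + 2*h
n(P(4), -2)*(-49) = ((4**3 - 1*4) + 2*(-2))*(-49) = ((64 - 4) - 4)*(-49) = (60 - 4)*(-49) = 56*(-49) = -2744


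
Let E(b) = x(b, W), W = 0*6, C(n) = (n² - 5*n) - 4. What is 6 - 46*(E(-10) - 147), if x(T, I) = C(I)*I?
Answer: 6768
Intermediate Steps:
C(n) = -4 + n² - 5*n
W = 0
x(T, I) = I*(-4 + I² - 5*I) (x(T, I) = (-4 + I² - 5*I)*I = I*(-4 + I² - 5*I))
E(b) = 0 (E(b) = 0*(-4 + 0² - 5*0) = 0*(-4 + 0 + 0) = 0*(-4) = 0)
6 - 46*(E(-10) - 147) = 6 - 46*(0 - 147) = 6 - 46*(-147) = 6 + 6762 = 6768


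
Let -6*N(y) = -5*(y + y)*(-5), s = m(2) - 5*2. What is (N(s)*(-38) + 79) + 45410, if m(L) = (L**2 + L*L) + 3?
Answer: 137417/3 ≈ 45806.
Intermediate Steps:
m(L) = 3 + 2*L**2 (m(L) = (L**2 + L**2) + 3 = 2*L**2 + 3 = 3 + 2*L**2)
s = 1 (s = (3 + 2*2**2) - 5*2 = (3 + 2*4) - 10 = (3 + 8) - 10 = 11 - 10 = 1)
N(y) = -25*y/3 (N(y) = -(-5)*(y + y)*(-5)/6 = -(-5)*(2*y)*(-5)/6 = -(-5)*(-10*y)/6 = -25*y/3)
(N(s)*(-38) + 79) + 45410 = (-25/3*1*(-38) + 79) + 45410 = (-25/3*(-38) + 79) + 45410 = (950/3 + 79) + 45410 = 1187/3 + 45410 = 137417/3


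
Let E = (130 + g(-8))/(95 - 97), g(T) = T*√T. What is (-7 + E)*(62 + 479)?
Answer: -38952 + 4328*I*√2 ≈ -38952.0 + 6120.7*I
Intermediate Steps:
g(T) = T^(3/2)
E = -65 + 8*I*√2 (E = (130 + (-8)^(3/2))/(95 - 97) = (130 - 16*I*√2)/(-2) = (130 - 16*I*√2)*(-½) = -65 + 8*I*√2 ≈ -65.0 + 11.314*I)
(-7 + E)*(62 + 479) = (-7 + (-65 + 8*I*√2))*(62 + 479) = (-72 + 8*I*√2)*541 = -38952 + 4328*I*√2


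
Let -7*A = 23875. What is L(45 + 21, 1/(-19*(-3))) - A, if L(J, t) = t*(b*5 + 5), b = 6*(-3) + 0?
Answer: 1360280/399 ≈ 3409.2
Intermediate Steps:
b = -18 (b = -18 + 0 = -18)
A = -23875/7 (A = -1/7*23875 = -23875/7 ≈ -3410.7)
L(J, t) = -85*t (L(J, t) = t*(-18*5 + 5) = t*(-90 + 5) = t*(-85) = -85*t)
L(45 + 21, 1/(-19*(-3))) - A = -85/((-19*(-3))) - 1*(-23875/7) = -85/57 + 23875/7 = 1360280/399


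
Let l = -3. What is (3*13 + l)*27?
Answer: 972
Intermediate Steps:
(3*13 + l)*27 = (3*13 - 3)*27 = (39 - 3)*27 = 36*27 = 972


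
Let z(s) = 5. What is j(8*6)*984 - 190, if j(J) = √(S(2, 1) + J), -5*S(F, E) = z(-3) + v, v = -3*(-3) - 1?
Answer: -190 + 984*√1135/5 ≈ 6440.1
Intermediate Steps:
v = 8 (v = 9 - 1 = 8)
S(F, E) = -13/5 (S(F, E) = -(5 + 8)/5 = -⅕*13 = -13/5)
j(J) = √(-13/5 + J)
j(8*6)*984 - 190 = (√(-65 + 25*(8*6))/5)*984 - 190 = (√(-65 + 25*48)/5)*984 - 190 = (√(-65 + 1200)/5)*984 - 190 = (√1135/5)*984 - 190 = 984*√1135/5 - 190 = -190 + 984*√1135/5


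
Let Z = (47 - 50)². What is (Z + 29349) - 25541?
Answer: 3817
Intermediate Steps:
Z = 9 (Z = (-3)² = 9)
(Z + 29349) - 25541 = (9 + 29349) - 25541 = 29358 - 25541 = 3817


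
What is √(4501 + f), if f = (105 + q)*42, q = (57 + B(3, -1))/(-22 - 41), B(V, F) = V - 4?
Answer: √79863/3 ≈ 94.200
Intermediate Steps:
B(V, F) = -4 + V
q = -8/9 (q = (57 + (-4 + 3))/(-22 - 41) = (57 - 1)/(-63) = 56*(-1/63) = -8/9 ≈ -0.88889)
f = 13118/3 (f = (105 - 8/9)*42 = (937/9)*42 = 13118/3 ≈ 4372.7)
√(4501 + f) = √(4501 + 13118/3) = √(26621/3) = √79863/3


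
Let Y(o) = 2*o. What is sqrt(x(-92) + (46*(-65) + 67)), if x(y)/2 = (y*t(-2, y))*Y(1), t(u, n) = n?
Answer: 3*sqrt(3437) ≈ 175.88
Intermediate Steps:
x(y) = 4*y**2 (x(y) = 2*((y*y)*(2*1)) = 2*(y**2*2) = 2*(2*y**2) = 4*y**2)
sqrt(x(-92) + (46*(-65) + 67)) = sqrt(4*(-92)**2 + (46*(-65) + 67)) = sqrt(4*8464 + (-2990 + 67)) = sqrt(33856 - 2923) = sqrt(30933) = 3*sqrt(3437)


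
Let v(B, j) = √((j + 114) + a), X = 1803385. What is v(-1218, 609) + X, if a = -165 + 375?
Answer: 1803385 + √933 ≈ 1.8034e+6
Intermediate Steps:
a = 210
v(B, j) = √(324 + j) (v(B, j) = √((j + 114) + 210) = √((114 + j) + 210) = √(324 + j))
v(-1218, 609) + X = √(324 + 609) + 1803385 = √933 + 1803385 = 1803385 + √933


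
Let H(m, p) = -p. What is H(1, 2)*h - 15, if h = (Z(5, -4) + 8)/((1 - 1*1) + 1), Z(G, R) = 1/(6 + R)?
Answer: -32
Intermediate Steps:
h = 17/2 (h = (1/(6 - 4) + 8)/((1 - 1*1) + 1) = (1/2 + 8)/((1 - 1) + 1) = (1/2 + 8)/(0 + 1) = (17/2)/1 = (17/2)*1 = 17/2 ≈ 8.5000)
H(1, 2)*h - 15 = -1*2*(17/2) - 15 = -2*17/2 - 15 = -17 - 15 = -32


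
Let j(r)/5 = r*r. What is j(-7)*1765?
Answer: 432425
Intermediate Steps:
j(r) = 5*r**2 (j(r) = 5*(r*r) = 5*r**2)
j(-7)*1765 = (5*(-7)**2)*1765 = (5*49)*1765 = 245*1765 = 432425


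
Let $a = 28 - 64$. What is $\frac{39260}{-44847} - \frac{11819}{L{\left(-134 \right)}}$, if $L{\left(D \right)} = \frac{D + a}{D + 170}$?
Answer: $\frac{63162274}{25245} \approx 2502.0$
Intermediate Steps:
$a = -36$
$L{\left(D \right)} = \frac{-36 + D}{170 + D}$ ($L{\left(D \right)} = \frac{D - 36}{D + 170} = \frac{-36 + D}{170 + D}$)
$\frac{39260}{-44847} - \frac{11819}{L{\left(-134 \right)}} = \frac{39260}{-44847} - \frac{11819}{\frac{1}{170 - 134} \left(-36 - 134\right)} = 39260 \left(- \frac{1}{44847}\right) - \frac{11819}{\frac{1}{36} \left(-170\right)} = - \frac{260}{297} - \frac{11819}{\frac{1}{36} \left(-170\right)} = - \frac{260}{297} - \frac{11819}{- \frac{85}{18}} = - \frac{260}{297} - - \frac{212742}{85} = - \frac{260}{297} + \frac{212742}{85} = \frac{63162274}{25245}$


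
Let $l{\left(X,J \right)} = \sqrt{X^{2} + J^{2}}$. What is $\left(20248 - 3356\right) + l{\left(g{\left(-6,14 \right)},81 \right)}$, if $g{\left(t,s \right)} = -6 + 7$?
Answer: $16892 + \sqrt{6562} \approx 16973.0$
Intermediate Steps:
$g{\left(t,s \right)} = 1$
$l{\left(X,J \right)} = \sqrt{J^{2} + X^{2}}$
$\left(20248 - 3356\right) + l{\left(g{\left(-6,14 \right)},81 \right)} = \left(20248 - 3356\right) + \sqrt{81^{2} + 1^{2}} = 16892 + \sqrt{6561 + 1} = 16892 + \sqrt{6562}$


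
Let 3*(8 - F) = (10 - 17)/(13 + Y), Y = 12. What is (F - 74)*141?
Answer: -232321/25 ≈ -9292.8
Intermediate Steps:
F = 607/75 (F = 8 - (10 - 17)/(3*(13 + 12)) = 8 - (-7)/(3*25) = 8 - ⅓*(-7/25) = 8 + 7/75 = 607/75 ≈ 8.0933)
(F - 74)*141 = (607/75 - 74)*141 = -4943/75*141 = -232321/25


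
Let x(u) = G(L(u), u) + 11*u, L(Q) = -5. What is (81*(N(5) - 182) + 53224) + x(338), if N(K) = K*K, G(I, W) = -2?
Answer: 44223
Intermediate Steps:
N(K) = K**2
x(u) = -2 + 11*u
(81*(N(5) - 182) + 53224) + x(338) = (81*(5**2 - 182) + 53224) + (-2 + 11*338) = (81*(25 - 182) + 53224) + (-2 + 3718) = (81*(-157) + 53224) + 3716 = (-12717 + 53224) + 3716 = 40507 + 3716 = 44223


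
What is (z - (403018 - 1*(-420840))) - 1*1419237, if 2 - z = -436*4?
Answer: -2241349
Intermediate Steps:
z = 1746 (z = 2 - (-218)*2*4 = 2 - (-218)*8 = 2 - 1*(-1744) = 2 + 1744 = 1746)
(z - (403018 - 1*(-420840))) - 1*1419237 = (1746 - (403018 - 1*(-420840))) - 1*1419237 = (1746 - (403018 + 420840)) - 1419237 = (1746 - 1*823858) - 1419237 = (1746 - 823858) - 1419237 = -822112 - 1419237 = -2241349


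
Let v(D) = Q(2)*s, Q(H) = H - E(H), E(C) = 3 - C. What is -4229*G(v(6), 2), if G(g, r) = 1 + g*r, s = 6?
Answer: -54977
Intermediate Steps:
Q(H) = -3 + 2*H (Q(H) = H - (3 - H) = H + (-3 + H) = -3 + 2*H)
v(D) = 6 (v(D) = (-3 + 2*2)*6 = (-3 + 4)*6 = 1*6 = 6)
-4229*G(v(6), 2) = -4229*(1 + 6*2) = -4229*(1 + 12) = -4229*13 = -54977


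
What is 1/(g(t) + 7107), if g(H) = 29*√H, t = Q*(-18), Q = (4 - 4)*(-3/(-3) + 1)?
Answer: 1/7107 ≈ 0.00014071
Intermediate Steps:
Q = 0 (Q = 0*(-3*(-⅓) + 1) = 0*(1 + 1) = 0*2 = 0)
t = 0 (t = 0*(-18) = 0)
1/(g(t) + 7107) = 1/(29*√0 + 7107) = 1/(29*0 + 7107) = 1/(0 + 7107) = 1/7107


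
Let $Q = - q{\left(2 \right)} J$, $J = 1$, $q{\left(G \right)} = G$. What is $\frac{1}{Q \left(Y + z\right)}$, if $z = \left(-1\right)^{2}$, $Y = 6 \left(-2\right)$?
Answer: $\frac{1}{22} \approx 0.045455$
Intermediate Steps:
$Y = -12$
$z = 1$
$Q = -2$ ($Q = \left(-1\right) 2 \cdot 1 = \left(-2\right) 1 = -2$)
$\frac{1}{Q \left(Y + z\right)} = \frac{1}{\left(-2\right) \left(-12 + 1\right)} = \frac{1}{\left(-2\right) \left(-11\right)} = \frac{1}{22}$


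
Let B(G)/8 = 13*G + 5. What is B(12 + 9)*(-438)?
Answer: -974112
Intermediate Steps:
B(G) = 40 + 104*G (B(G) = 8*(13*G + 5) = 8*(5 + 13*G) = 40 + 104*G)
B(12 + 9)*(-438) = (40 + 104*(12 + 9))*(-438) = (40 + 104*21)*(-438) = (40 + 2184)*(-438) = 2224*(-438) = -974112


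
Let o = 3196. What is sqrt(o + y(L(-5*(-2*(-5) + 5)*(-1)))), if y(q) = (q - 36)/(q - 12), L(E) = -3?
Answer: 3*sqrt(8885)/5 ≈ 56.556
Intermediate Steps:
y(q) = (-36 + q)/(-12 + q)
sqrt(o + y(L(-5*(-2*(-5) + 5)*(-1)))) = sqrt(3196 + (-36 - 3)/(-12 - 3)) = sqrt(3196 - 39/(-15)) = sqrt(3196 - 1/15*(-39)) = sqrt(3196 + 13/5) = sqrt(15993/5) = 3*sqrt(8885)/5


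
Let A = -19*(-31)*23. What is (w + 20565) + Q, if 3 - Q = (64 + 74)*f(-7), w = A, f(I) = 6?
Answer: 33287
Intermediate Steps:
A = 13547 (A = 589*23 = 13547)
w = 13547
Q = -825 (Q = 3 - (64 + 74)*6 = 3 - 138*6 = 3 - 1*828 = 3 - 828 = -825)
(w + 20565) + Q = (13547 + 20565) - 825 = 34112 - 825 = 33287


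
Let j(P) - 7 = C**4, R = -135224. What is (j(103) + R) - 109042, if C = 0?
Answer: -244259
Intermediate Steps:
j(P) = 7 (j(P) = 7 + 0**4 = 7 + 0 = 7)
(j(103) + R) - 109042 = (7 - 135224) - 109042 = -135217 - 109042 = -244259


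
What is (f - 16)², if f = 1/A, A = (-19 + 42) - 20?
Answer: 2209/9 ≈ 245.44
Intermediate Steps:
A = 3 (A = 23 - 20 = 3)
f = ⅓ (f = 1/3 = ⅓ ≈ 0.33333)
(f - 16)² = (⅓ - 16)² = (-47/3)² = 2209/9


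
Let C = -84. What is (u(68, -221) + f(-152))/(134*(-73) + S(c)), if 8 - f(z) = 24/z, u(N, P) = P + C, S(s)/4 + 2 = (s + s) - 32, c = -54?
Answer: 188/6555 ≈ 0.028680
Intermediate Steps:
S(s) = -136 + 8*s (S(s) = -8 + 4*((s + s) - 32) = -8 + 4*(2*s - 32) = -8 + 4*(-32 + 2*s) = -8 + (-128 + 8*s) = -136 + 8*s)
u(N, P) = -84 + P (u(N, P) = P - 84 = -84 + P)
f(z) = 8 - 24/z
(u(68, -221) + f(-152))/(134*(-73) + S(c)) = ((-84 - 221) + (8 - 24/(-152)))/(134*(-73) + (-136 + 8*(-54))) = (-305 + (8 - 24*(-1/152)))/(-9782 + (-136 - 432)) = (-305 + (8 + 3/19))/(-9782 - 568) = (-305 + 155/19)/(-10350) = -5640/19*(-1/10350) = 188/6555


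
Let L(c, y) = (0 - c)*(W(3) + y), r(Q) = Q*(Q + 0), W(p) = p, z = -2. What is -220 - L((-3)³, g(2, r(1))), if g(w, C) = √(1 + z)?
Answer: -301 - 27*I ≈ -301.0 - 27.0*I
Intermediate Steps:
r(Q) = Q² (r(Q) = Q*Q = Q²)
g(w, C) = I (g(w, C) = √(1 - 2) = √(-1) = I)
L(c, y) = -c*(3 + y) (L(c, y) = (0 - c)*(3 + y) = (-c)*(3 + y) = -c*(3 + y))
-220 - L((-3)³, g(2, r(1))) = -220 - (-1)*(-3)³*(3 + I) = -220 - (-1)*(-27)*(3 + I) = -220 - (81 + 27*I) = -220 + (-81 - 27*I) = -301 - 27*I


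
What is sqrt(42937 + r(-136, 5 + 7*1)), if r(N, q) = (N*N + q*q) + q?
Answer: 11*sqrt(509) ≈ 248.17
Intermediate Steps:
r(N, q) = q + N**2 + q**2 (r(N, q) = (N**2 + q**2) + q = q + N**2 + q**2)
sqrt(42937 + r(-136, 5 + 7*1)) = sqrt(42937 + ((5 + 7*1) + (-136)**2 + (5 + 7*1)**2)) = sqrt(42937 + ((5 + 7) + 18496 + (5 + 7)**2)) = sqrt(42937 + (12 + 18496 + 12**2)) = sqrt(42937 + (12 + 18496 + 144)) = sqrt(42937 + 18652) = sqrt(61589) = 11*sqrt(509)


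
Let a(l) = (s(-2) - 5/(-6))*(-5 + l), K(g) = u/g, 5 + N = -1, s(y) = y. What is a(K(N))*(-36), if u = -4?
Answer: -182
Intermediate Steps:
N = -6 (N = -5 - 1 = -6)
K(g) = -4/g
a(l) = 35/6 - 7*l/6 (a(l) = (-2 - 5/(-6))*(-5 + l) = (-2 - 5*(-1/6))*(-5 + l) = (-2 + 5/6)*(-5 + l) = -7*(-5 + l)/6 = 35/6 - 7*l/6)
a(K(N))*(-36) = (35/6 - (-14)/(3*(-6)))*(-36) = (35/6 - (-14)*(-1)/(3*6))*(-36) = (35/6 - 7/6*2/3)*(-36) = (35/6 - 7/9)*(-36) = (91/18)*(-36) = -182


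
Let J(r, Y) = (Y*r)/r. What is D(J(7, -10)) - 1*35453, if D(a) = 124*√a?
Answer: -35453 + 124*I*√10 ≈ -35453.0 + 392.12*I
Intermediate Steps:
J(r, Y) = Y
D(J(7, -10)) - 1*35453 = 124*√(-10) - 1*35453 = 124*(I*√10) - 35453 = 124*I*√10 - 35453 = -35453 + 124*I*√10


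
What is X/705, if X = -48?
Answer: -16/235 ≈ -0.068085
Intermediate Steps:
X/705 = -48/705 = (1/705)*(-48) = -16/235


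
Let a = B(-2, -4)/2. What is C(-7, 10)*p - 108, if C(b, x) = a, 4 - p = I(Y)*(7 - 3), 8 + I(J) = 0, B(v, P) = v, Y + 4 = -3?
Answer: -144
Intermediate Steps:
Y = -7 (Y = -4 - 3 = -7)
a = -1 (a = -2/2 = -2*1/2 = -1)
I(J) = -8 (I(J) = -8 + 0 = -8)
p = 36 (p = 4 - (-8)*(7 - 3) = 4 - (-8)*4 = 4 - 1*(-32) = 4 + 32 = 36)
C(b, x) = -1
C(-7, 10)*p - 108 = -1*36 - 108 = -36 - 108 = -144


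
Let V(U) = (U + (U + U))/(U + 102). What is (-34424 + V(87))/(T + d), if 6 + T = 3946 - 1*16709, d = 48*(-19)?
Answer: 722875/287301 ≈ 2.5161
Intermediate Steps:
V(U) = 3*U/(102 + U) (V(U) = (U + 2*U)/(102 + U) = (3*U)/(102 + U) = 3*U/(102 + U))
d = -912
T = -12769 (T = -6 + (3946 - 1*16709) = -6 + (3946 - 16709) = -6 - 12763 = -12769)
(-34424 + V(87))/(T + d) = (-34424 + 3*87/(102 + 87))/(-12769 - 912) = (-34424 + 3*87/189)/(-13681) = (-34424 + 3*87*(1/189))*(-1/13681) = (-34424 + 29/21)*(-1/13681) = -722875/21*(-1/13681) = 722875/287301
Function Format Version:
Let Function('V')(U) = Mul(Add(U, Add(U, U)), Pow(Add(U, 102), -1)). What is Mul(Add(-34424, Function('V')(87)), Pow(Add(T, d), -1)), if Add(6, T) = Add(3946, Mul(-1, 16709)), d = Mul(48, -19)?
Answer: Rational(722875, 287301) ≈ 2.5161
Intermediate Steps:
Function('V')(U) = Mul(3, U, Pow(Add(102, U), -1)) (Function('V')(U) = Mul(Add(U, Mul(2, U)), Pow(Add(102, U), -1)) = Mul(Mul(3, U), Pow(Add(102, U), -1)) = Mul(3, U, Pow(Add(102, U), -1)))
d = -912
T = -12769 (T = Add(-6, Add(3946, Mul(-1, 16709))) = Add(-6, Add(3946, -16709)) = Add(-6, -12763) = -12769)
Mul(Add(-34424, Function('V')(87)), Pow(Add(T, d), -1)) = Mul(Add(-34424, Mul(3, 87, Pow(Add(102, 87), -1))), Pow(Add(-12769, -912), -1)) = Mul(Add(-34424, Mul(3, 87, Pow(189, -1))), Pow(-13681, -1)) = Mul(Add(-34424, Mul(3, 87, Rational(1, 189))), Rational(-1, 13681)) = Mul(Add(-34424, Rational(29, 21)), Rational(-1, 13681)) = Mul(Rational(-722875, 21), Rational(-1, 13681)) = Rational(722875, 287301)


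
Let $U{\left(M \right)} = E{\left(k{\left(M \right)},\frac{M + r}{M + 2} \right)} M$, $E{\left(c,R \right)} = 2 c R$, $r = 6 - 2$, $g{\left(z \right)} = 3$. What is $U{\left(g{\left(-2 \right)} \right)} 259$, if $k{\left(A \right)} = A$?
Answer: $\frac{32634}{5} \approx 6526.8$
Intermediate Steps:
$r = 4$ ($r = 6 - 2 = 4$)
$E{\left(c,R \right)} = 2 R c$
$U{\left(M \right)} = \frac{2 M^{2} \left(4 + M\right)}{2 + M}$ ($U{\left(M \right)} = 2 \frac{M + 4}{M + 2} M M = 2 \frac{4 + M}{2 + M} M M = \frac{2 M \left(4 + M\right)}{2 + M} M = \frac{2 M^{2} \left(4 + M\right)}{2 + M}$)
$U{\left(g{\left(-2 \right)} \right)} 259 = \frac{2 \cdot 3^{2} \left(4 + 3\right)}{2 + 3} \cdot 259 = 2 \cdot 9 \cdot \frac{1}{5} \cdot 7 \cdot 259 = \frac{126}{5} \cdot 259 = \frac{32634}{5}$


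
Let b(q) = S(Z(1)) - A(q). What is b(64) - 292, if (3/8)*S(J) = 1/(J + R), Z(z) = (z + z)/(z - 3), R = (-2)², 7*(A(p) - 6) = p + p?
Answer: -19870/63 ≈ -315.40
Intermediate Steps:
A(p) = 6 + 2*p/7 (A(p) = 6 + (p + p)/7 = 6 + (2*p)/7 = 6 + 2*p/7)
R = 4
Z(z) = 2*z/(-3 + z) (Z(z) = (2*z)/(-3 + z) = 2*z/(-3 + z))
S(J) = 8/(3*(4 + J)) (S(J) = 8/(3*(J + 4)) = 8/(3*(4 + J)))
b(q) = -46/9 - 2*q/7 (b(q) = 8/(3*(4 + 2*1/(-3 + 1))) - (6 + 2*q/7) = 8/(3*(4 + 2*1/(-2))) + (-6 - 2*q/7) = 8/(3*(4 + 2*1*(-½))) + (-6 - 2*q/7) = 8/(3*(4 - 1)) + (-6 - 2*q/7) = (8/3)/3 + (-6 - 2*q/7) = (8/3)*(⅓) + (-6 - 2*q/7) = 8/9 + (-6 - 2*q/7) = -46/9 - 2*q/7)
b(64) - 292 = (-46/9 - 2/7*64) - 292 = (-46/9 - 128/7) - 292 = -1474/63 - 292 = -19870/63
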